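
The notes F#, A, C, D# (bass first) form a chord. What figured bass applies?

The notes F#, A, C, D# stack in thirds as D#–F#–A–C — a D# diminished seventh chord. The bass F# is the third, so this is first inversion: figured 6/5.

6/5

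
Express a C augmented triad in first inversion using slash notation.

First inversion of C augmented has the third (E) in the bass. As a slash chord: Caug/E.

Caug/E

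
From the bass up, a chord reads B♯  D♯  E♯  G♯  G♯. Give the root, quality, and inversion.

E# minor seventh, second inversion

Reducing to letter names: B#, D#, E#, G#. These stack in thirds as E#–G#–B#–D# — an E# minor seventh chord.
B# is the fifth of E# minor seventh; fifth in the bass means second inversion (figured bass 4/3).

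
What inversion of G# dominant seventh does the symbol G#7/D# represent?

second inversion

G#7/D# means G# dominant seventh with D# in the bass. D# is the fifth of G# dominant seventh (G#–B#–D#–F#), so this is second inversion.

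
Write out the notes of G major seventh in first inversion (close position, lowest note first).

G major seventh is G–B–D–F#. First inversion puts the third (B) in the bass, with the remaining tones above: B, D, F#, G.

B, D, F#, G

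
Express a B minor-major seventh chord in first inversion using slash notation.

First inversion of B minor-major seventh has the third (D) in the bass. As a slash chord: Bm(maj7)/D.

Bm(maj7)/D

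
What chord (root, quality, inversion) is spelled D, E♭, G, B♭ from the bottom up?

The distinct note names are D, Eb, G, Bb. Stacked in thirds they read Eb–G–Bb–D, which is a major seventh chord on Eb.
D is the seventh of Eb major seventh; seventh in the bass means third inversion (figured bass 4/2).

Eb major seventh, third inversion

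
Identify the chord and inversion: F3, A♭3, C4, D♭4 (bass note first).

The distinct note names are F, Ab, C, Db. Stacked in thirds they read Db–F–Ab–C, which is a major seventh chord on Db.
The lowest note is F, the third of the chord, so this is first inversion (figured bass 6/5).

Db major seventh, first inversion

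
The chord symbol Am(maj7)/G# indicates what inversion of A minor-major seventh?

third inversion

Am(maj7)/G# means A minor-major seventh with G# in the bass. G# is the seventh of A minor-major seventh (A–C–E–G#), so this is third inversion.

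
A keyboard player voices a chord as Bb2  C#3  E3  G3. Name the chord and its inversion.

The distinct note names are Bb, C#, E, G. Stacked in thirds they read C#–E–G–Bb, which is a diminished seventh chord on C#.
Bb is the seventh of C# diminished seventh; seventh in the bass means third inversion (figured bass 4/2).

C# diminished seventh, third inversion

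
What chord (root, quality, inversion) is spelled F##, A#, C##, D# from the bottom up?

D# major seventh, first inversion

Reducing to letter names: F##, A#, C##, D#. These stack in thirds as D#–F##–A#–C## — a D# major seventh chord.
F## is the third of D# major seventh; third in the bass means first inversion (figured bass 6/5).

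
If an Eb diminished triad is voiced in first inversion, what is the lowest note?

Gb

The third of Eb diminished (Eb–Gb–Bbb) is Gb; that is the bass in first inversion.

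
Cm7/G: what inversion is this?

Cm7/G means C minor seventh with G in the bass. G is the fifth of C minor seventh (C–Eb–G–Bb), so this is second inversion.

second inversion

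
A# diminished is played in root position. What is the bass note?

A#

A# diminished is A#–C#–E. Root position places the root in the bass: A#.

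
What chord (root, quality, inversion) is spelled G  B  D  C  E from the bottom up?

C major ninth, second inversion

Reducing to letter names: G, B, D, C, E. These stack in thirds as C–E–G–B–D — a C major ninth chord.
G is the fifth of C major ninth; fifth in the bass means second inversion.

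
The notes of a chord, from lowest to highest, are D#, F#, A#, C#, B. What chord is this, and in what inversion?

B major ninth, first inversion

The pitch classes D#, F#, A#, C#, B arrange in thirds as B–D#–F#–A#–C#: a B major ninth chord.
With the third (D#) in the bass, the chord is in first inversion.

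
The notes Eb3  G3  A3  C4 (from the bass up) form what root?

The distinct letter names are Eb, G, A, C. Arranged as a stack of thirds they read A–C–Eb–G, so A is the root (an A half-diminished seventh chord).

A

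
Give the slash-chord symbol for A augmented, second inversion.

Aaug/E#

Second inversion of A augmented has the fifth (E#) in the bass. As a slash chord: Aaug/E#.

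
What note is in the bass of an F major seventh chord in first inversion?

The third of F major seventh (F–A–C–E) is A; that is the bass in first inversion.

A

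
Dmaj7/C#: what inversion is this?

Dmaj7/C# means D major seventh with C# in the bass. C# is the seventh of D major seventh (D–F#–A–C#), so this is third inversion.

third inversion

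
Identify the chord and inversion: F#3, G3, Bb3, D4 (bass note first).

G minor-major seventh, third inversion

The pitch classes F#, G, Bb, D arrange in thirds as G–Bb–D–F#: a G minor-major seventh chord.
With the seventh (F#) in the bass, the chord is in third inversion (figured bass 4/2).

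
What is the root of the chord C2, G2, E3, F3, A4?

The distinct letter names are C, G, E, F, A. Arranged as a stack of thirds they read F–A–C–E–G, so F is the root (an F major ninth chord).

F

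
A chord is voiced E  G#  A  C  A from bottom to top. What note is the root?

A

The distinct letter names are E, G#, A, C. Arranged as a stack of thirds they read A–C–E–G#, so A is the root (an A minor-major seventh chord).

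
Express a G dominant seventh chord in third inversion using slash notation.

Third inversion of G dominant seventh has the seventh (F) in the bass. As a slash chord: G7/F.

G7/F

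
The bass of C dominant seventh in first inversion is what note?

The third of C dominant seventh (C–E–G–Bb) is E; that is the bass in first inversion.

E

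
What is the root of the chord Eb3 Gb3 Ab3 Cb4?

Ab

Eb, Gb, Ab, Cb are the tones of an Ab minor seventh chord (Ab–Cb–Eb–Gb), making Ab the root.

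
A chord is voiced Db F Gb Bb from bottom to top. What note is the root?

Gb

Reordering Db, F, Gb, Bb into stacked thirds gives Gb–Bb–Db–F; the bottom of that stack, Gb, is the root.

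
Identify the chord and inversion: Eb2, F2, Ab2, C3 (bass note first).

F minor seventh, third inversion

Reducing to letter names: Eb, F, Ab, C. These stack in thirds as F–Ab–C–Eb — an F minor seventh chord.
The lowest note is Eb, the seventh of the chord, so this is third inversion (figured bass 4/2).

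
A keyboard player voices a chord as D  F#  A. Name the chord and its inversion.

The distinct note names are D, F#, A. Stacked in thirds they read D–F#–A, which is a major triad on D.
D is the root of D major; root in the bass means root position (figured bass 5/3).

D major, root position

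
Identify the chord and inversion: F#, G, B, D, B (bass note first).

Reducing to letter names: F#, G, B, D. These stack in thirds as G–B–D–F# — a G major seventh chord.
With the seventh (F#) in the bass, the chord is in third inversion (figured bass 4/2).

G major seventh, third inversion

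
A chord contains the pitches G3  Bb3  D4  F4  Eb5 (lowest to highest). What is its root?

The distinct letter names are G, Bb, D, F, Eb. Arranged as a stack of thirds they read Eb–G–Bb–D–F, so Eb is the root (an Eb major ninth chord).

Eb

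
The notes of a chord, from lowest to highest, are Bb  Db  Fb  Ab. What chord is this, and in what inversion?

Bb half-diminished seventh, root position

The pitch classes Bb, Db, Fb, Ab arrange in thirds as Bb–Db–Fb–Ab: a Bb half-diminished seventh chord.
Bb is the root of Bb half-diminished seventh; root in the bass means root position (figured bass 7).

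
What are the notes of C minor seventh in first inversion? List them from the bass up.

C minor seventh is C–Eb–G–Bb. First inversion puts the third (Eb) in the bass, with the remaining tones above: Eb, G, Bb, C.

Eb, G, Bb, C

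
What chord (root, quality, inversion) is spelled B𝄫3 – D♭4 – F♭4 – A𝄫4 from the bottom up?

Reducing to letter names: Bbb, Db, Fb, Abb. These stack in thirds as Bbb–Db–Fb–Abb — a Bbb dominant seventh chord.
The lowest note is Bbb, the root of the chord, so this is root position (figured bass 7).

Bbb dominant seventh, root position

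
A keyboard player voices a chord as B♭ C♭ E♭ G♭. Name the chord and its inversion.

Cb major seventh, third inversion

The distinct note names are Bb, Cb, Eb, Gb. Stacked in thirds they read Cb–Eb–Gb–Bb, which is a major seventh chord on Cb.
The lowest note is Bb, the seventh of the chord, so this is third inversion (figured bass 4/2).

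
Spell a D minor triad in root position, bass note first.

Spelling D minor: D–F–A. In root position the root is bass, giving D, F, A from the bottom.

D, F, A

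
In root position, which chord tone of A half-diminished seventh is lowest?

A

In root position the root is lowest. For A half-diminished seventh (A–C–Eb–G) that is A.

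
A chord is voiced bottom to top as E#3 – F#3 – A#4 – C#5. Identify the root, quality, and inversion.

F# major seventh, third inversion

The distinct note names are E#, F#, A#, C#. Stacked in thirds they read F#–A#–C#–E#, which is a major seventh chord on F#.
With the seventh (E#) in the bass, the chord is in third inversion (figured bass 4/2).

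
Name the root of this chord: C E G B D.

C

C, E, G, B, D are the tones of a C major ninth chord (C–E–G–B–D), making C the root.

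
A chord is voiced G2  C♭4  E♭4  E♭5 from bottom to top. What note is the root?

The distinct letter names are G, Cb, Eb. Arranged as a stack of thirds they read Cb–Eb–G, so Cb is the root (a Cb augmented triad).

Cb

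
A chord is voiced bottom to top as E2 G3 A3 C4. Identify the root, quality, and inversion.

Reducing to letter names: E, G, A, C. These stack in thirds as A–C–E–G — an A minor seventh chord.
With the fifth (E) in the bass, the chord is in second inversion (figured bass 4/3).

A minor seventh, second inversion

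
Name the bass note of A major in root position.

The root of A major (A–C#–E) is A; that is the bass in root position.

A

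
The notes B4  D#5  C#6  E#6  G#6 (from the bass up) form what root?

B, D#, C#, E#, G# are the tones of a C# dominant ninth chord (C#–E#–G#–B–D#), making C# the root.

C#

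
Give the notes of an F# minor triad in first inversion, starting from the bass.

A, C#, F#

The chord tones are F#–A–C#. With the third (A) lowest for first inversion: A, C#, F#.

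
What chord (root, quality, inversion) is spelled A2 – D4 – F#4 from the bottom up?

D major, second inversion

The pitch classes A, D, F# arrange in thirds as D–F#–A: a D major triad.
A is the fifth of D major; fifth in the bass means second inversion (figured bass 6/4).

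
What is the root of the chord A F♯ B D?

A, F#, B, D are the tones of a B minor seventh chord (B–D–F#–A), making B the root.

B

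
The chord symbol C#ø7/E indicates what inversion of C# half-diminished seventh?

C#ø7/E means C# half-diminished seventh with E in the bass. E is the third of C# half-diminished seventh (C#–E–G–B), so this is first inversion.

first inversion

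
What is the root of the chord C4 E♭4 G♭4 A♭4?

Ab

Reordering C, Eb, Gb, Ab into stacked thirds gives Ab–C–Eb–Gb; the bottom of that stack, Ab, is the root.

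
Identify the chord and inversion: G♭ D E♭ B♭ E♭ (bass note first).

Reducing to letter names: Gb, D, Eb, Bb. These stack in thirds as Eb–Gb–Bb–D — an Eb minor-major seventh chord.
Gb is the third of Eb minor-major seventh; third in the bass means first inversion (figured bass 6/5).

Eb minor-major seventh, first inversion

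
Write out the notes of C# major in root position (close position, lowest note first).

The chord tones are C#–E#–G#. With the root (C#) lowest for root position: C#, E#, G#.

C#, E#, G#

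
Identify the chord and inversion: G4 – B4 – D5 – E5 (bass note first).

The pitch classes G, B, D, E arrange in thirds as E–G–B–D: an E minor seventh chord.
The lowest note is G, the third of the chord, so this is first inversion (figured bass 6/5).

E minor seventh, first inversion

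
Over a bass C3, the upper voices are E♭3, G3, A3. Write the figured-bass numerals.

The notes C, Eb, G, A stack in thirds as A–C–Eb–G — an A half-diminished seventh chord. The bass C is the third, so this is first inversion: figured 6/5.

6/5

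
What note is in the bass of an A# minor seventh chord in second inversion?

A# minor seventh is A#–C#–E#–G#. Second inversion places the fifth in the bass: E#.

E#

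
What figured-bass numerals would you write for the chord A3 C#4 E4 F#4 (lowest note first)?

The notes A, C#, E, F# stack in thirds as F#–A–C#–E — an F# minor seventh chord. The bass A is the third, so this is first inversion: figured 6/5.

6/5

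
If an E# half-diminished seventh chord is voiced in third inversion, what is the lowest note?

The seventh of E# half-diminished seventh (E#–G#–B–D#) is D#; that is the bass in third inversion.

D#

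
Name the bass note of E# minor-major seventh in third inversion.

D##

The seventh of E# minor-major seventh (E#–G#–B#–D##) is D##; that is the bass in third inversion.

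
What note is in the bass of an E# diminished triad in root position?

E# diminished is E#–G#–B. Root position places the root in the bass: E#.

E#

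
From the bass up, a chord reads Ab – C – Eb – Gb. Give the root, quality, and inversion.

The pitch classes Ab, C, Eb, Gb arrange in thirds as Ab–C–Eb–Gb: an Ab dominant seventh chord.
With the root (Ab) in the bass, the chord is in root position (figured bass 7).

Ab dominant seventh, root position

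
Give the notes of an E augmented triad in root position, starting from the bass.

Spelling E augmented: E–G#–B#. In root position the root is bass, giving E, G#, B# from the bottom.

E, G#, B#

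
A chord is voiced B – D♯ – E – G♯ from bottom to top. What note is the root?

B, D#, E, G# are the tones of an E major seventh chord (E–G#–B–D#), making E the root.

E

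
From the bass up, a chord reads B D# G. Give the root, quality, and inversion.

G augmented, first inversion

The distinct note names are B, D#, G. Stacked in thirds they read G–B–D#, which is an augmented triad on G.
The lowest note is B, the third of the chord, so this is first inversion (figured bass 6).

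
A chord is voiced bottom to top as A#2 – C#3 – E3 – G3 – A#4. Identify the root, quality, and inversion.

The pitch classes A#, C#, E, G arrange in thirds as A#–C#–E–G: an A# diminished seventh chord.
A# is the root of A# diminished seventh; root in the bass means root position (figured bass 7).

A# diminished seventh, root position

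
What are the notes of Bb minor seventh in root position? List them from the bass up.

Spelling Bb minor seventh: Bb–Db–F–Ab. In root position the root is bass, giving Bb, Db, F, Ab from the bottom.

Bb, Db, F, Ab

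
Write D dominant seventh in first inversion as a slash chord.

D7/F#

First inversion of D dominant seventh has the third (F#) in the bass. As a slash chord: D7/F#.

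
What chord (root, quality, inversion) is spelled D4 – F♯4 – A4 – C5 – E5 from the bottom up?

The distinct note names are D, F#, A, C, E. Stacked in thirds they read D–F#–A–C–E, which is a dominant ninth chord on D.
With the root (D) in the bass, the chord is in root position.

D dominant ninth, root position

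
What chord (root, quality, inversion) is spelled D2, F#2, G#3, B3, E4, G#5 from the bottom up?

Reducing to letter names: D, F#, G#, B, E. These stack in thirds as E–G#–B–D–F# — an E dominant ninth chord.
The lowest note is D, the seventh of the chord, so this is third inversion.

E dominant ninth, third inversion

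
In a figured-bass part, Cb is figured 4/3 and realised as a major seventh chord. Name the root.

Fb

The figures 4/3 mean the fifth of the chord is in the bass. If Cb is the fifth of a major seventh chord, the root is Fb (chord tones Fb–Ab–Cb–Eb).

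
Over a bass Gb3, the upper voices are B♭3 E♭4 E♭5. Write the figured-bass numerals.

The notes Gb, Bb, Eb stack in thirds as Eb–Gb–Bb — an Eb minor triad. The bass Gb is the third, so this is first inversion: figured 6.

6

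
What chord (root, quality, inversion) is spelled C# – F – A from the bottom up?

F augmented, second inversion

The distinct note names are C#, F, A. Stacked in thirds they read F–A–C#, which is an augmented triad on F.
The lowest note is C#, the fifth of the chord, so this is second inversion (figured bass 6/4).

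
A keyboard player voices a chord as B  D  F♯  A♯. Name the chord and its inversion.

Reducing to letter names: B, D, F#, A#. These stack in thirds as B–D–F#–A# — a B minor-major seventh chord.
The lowest note is B, the root of the chord, so this is root position (figured bass 7).

B minor-major seventh, root position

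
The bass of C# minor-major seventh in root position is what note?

C# minor-major seventh is C#–E–G#–B#. Root position places the root in the bass: C#.

C#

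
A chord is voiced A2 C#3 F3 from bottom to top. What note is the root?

F

Reordering A, C#, F into stacked thirds gives F–A–C#; the bottom of that stack, F, is the root.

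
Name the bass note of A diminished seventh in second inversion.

The fifth of A diminished seventh (A–C–Eb–Gb) is Eb; that is the bass in second inversion.

Eb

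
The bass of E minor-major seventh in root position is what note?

E

The root of E minor-major seventh (E–G–B–D#) is E; that is the bass in root position.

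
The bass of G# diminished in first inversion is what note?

The third of G# diminished (G#–B–D) is B; that is the bass in first inversion.

B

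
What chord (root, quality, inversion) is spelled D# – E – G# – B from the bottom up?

The distinct note names are D#, E, G#, B. Stacked in thirds they read E–G#–B–D#, which is a major seventh chord on E.
D# is the seventh of E major seventh; seventh in the bass means third inversion (figured bass 4/2).

E major seventh, third inversion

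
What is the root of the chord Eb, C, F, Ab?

F

Reordering Eb, C, F, Ab into stacked thirds gives F–Ab–C–Eb; the bottom of that stack, F, is the root.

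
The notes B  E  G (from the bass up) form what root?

E

B, E, G are the tones of an E minor triad (E–G–B), making E the root.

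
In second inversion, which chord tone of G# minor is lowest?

D#

The fifth of G# minor (G#–B–D#) is D#; that is the bass in second inversion.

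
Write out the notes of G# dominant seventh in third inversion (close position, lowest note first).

F#, G#, B#, D#

The chord tones are G#–B#–D#–F#. With the seventh (F#) lowest for third inversion: F#, G#, B#, D#.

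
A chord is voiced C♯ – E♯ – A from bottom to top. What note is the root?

C#, E#, A are the tones of an A augmented triad (A–C#–E#), making A the root.

A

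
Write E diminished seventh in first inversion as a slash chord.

Edim7/G

First inversion of E diminished seventh has the third (G) in the bass. As a slash chord: Edim7/G.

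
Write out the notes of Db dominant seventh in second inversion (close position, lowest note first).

Ab, Cb, Db, F

Spelling Db dominant seventh: Db–F–Ab–Cb. In second inversion the fifth is bass, giving Ab, Cb, Db, F from the bottom.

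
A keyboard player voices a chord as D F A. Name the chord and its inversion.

D minor, root position

Reducing to letter names: D, F, A. These stack in thirds as D–F–A — a D minor triad.
D is the root of D minor; root in the bass means root position (figured bass 5/3).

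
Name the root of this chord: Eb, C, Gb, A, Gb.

A

Eb, C, Gb, A are the tones of an A diminished seventh chord (A–C–Eb–Gb), making A the root.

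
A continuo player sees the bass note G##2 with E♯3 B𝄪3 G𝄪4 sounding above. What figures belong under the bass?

6

The notes G##, E#, B## stack in thirds as E#–G##–B## — an E# augmented triad. The bass G## is the third, so this is first inversion: figured 6.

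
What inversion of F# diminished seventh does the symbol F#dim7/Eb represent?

F#dim7/Eb means F# diminished seventh with Eb in the bass. Eb is the seventh of F# diminished seventh (F#–A–C–Eb), so this is third inversion.

third inversion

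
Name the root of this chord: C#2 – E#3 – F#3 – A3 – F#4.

F#

The distinct letter names are C#, E#, F#, A. Arranged as a stack of thirds they read F#–A–C#–E#, so F# is the root (an F# minor-major seventh chord).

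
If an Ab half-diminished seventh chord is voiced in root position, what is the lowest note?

In root position the root is lowest. For Ab half-diminished seventh (Ab–Cb–Ebb–Gb) that is Ab.

Ab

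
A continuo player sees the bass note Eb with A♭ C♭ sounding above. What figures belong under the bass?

The notes Eb, Ab, Cb stack in thirds as Ab–Cb–Eb — an Ab minor triad. The bass Eb is the fifth, so this is second inversion: figured 6/4.

6/4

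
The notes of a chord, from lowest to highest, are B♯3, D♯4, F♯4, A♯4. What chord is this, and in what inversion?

B# half-diminished seventh, root position

The pitch classes B#, D#, F#, A# arrange in thirds as B#–D#–F#–A#: a B# half-diminished seventh chord.
The lowest note is B#, the root of the chord, so this is root position (figured bass 7).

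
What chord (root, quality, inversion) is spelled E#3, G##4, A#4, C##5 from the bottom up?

The pitch classes E#, G##, A#, C## arrange in thirds as A#–C##–E#–G##: an A# major seventh chord.
E# is the fifth of A# major seventh; fifth in the bass means second inversion (figured bass 4/3).

A# major seventh, second inversion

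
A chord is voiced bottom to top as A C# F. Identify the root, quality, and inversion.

F augmented, first inversion

The pitch classes A, C#, F arrange in thirds as F–A–C#: an F augmented triad.
A is the third of F augmented; third in the bass means first inversion (figured bass 6).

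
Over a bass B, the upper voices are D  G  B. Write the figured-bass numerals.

The notes B, D, G stack in thirds as G–B–D — a G major triad. The bass B is the third, so this is first inversion: figured 6.

6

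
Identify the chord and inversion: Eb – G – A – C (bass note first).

A half-diminished seventh, second inversion

The distinct note names are Eb, G, A, C. Stacked in thirds they read A–C–Eb–G, which is a half-diminished seventh chord on A.
Eb is the fifth of A half-diminished seventh; fifth in the bass means second inversion (figured bass 4/3).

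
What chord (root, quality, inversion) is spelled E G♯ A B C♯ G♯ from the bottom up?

A major ninth, second inversion

The distinct note names are E, G#, A, B, C#. Stacked in thirds they read A–C#–E–G#–B, which is a major ninth chord on A.
The lowest note is E, the fifth of the chord, so this is second inversion.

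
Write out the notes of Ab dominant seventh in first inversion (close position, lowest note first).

C, Eb, Gb, Ab

The chord tones are Ab–C–Eb–Gb. With the third (C) lowest for first inversion: C, Eb, Gb, Ab.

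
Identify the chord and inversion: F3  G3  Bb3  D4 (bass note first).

G minor seventh, third inversion

Reducing to letter names: F, G, Bb, D. These stack in thirds as G–Bb–D–F — a G minor seventh chord.
The lowest note is F, the seventh of the chord, so this is third inversion (figured bass 4/2).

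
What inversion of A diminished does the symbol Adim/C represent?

Adim/C means A diminished with C in the bass. C is the third of A diminished (A–C–Eb), so this is first inversion.

first inversion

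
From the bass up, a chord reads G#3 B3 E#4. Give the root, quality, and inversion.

E# diminished, first inversion

The distinct note names are G#, B, E#. Stacked in thirds they read E#–G#–B, which is a diminished triad on E#.
With the third (G#) in the bass, the chord is in first inversion (figured bass 6).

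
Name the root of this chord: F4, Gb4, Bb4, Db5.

Gb

Reordering F, Gb, Bb, Db into stacked thirds gives Gb–Bb–Db–F; the bottom of that stack, Gb, is the root.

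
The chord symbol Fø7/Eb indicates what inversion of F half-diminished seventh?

Fø7/Eb means F half-diminished seventh with Eb in the bass. Eb is the seventh of F half-diminished seventh (F–Ab–Cb–Eb), so this is third inversion.

third inversion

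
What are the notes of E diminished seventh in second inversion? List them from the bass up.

Bb, Db, E, G

Spelling E diminished seventh: E–G–Bb–Db. In second inversion the fifth is bass, giving Bb, Db, E, G from the bottom.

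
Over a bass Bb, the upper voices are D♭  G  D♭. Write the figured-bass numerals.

6

The notes Bb, Db, G stack in thirds as G–Bb–Db — a G diminished triad. The bass Bb is the third, so this is first inversion: figured 6.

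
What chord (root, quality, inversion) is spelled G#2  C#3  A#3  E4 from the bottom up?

Reducing to letter names: G#, C#, A#, E. These stack in thirds as A#–C#–E–G# — an A# half-diminished seventh chord.
The lowest note is G#, the seventh of the chord, so this is third inversion (figured bass 4/2).

A# half-diminished seventh, third inversion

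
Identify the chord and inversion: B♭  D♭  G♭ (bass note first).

Reducing to letter names: Bb, Db, Gb. These stack in thirds as Gb–Bb–Db — a Gb major triad.
The lowest note is Bb, the third of the chord, so this is first inversion (figured bass 6).

Gb major, first inversion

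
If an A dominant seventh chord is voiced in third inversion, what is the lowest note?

A dominant seventh is A–C#–E–G. Third inversion places the seventh in the bass: G.

G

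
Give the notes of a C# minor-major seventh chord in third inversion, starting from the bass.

Spelling C# minor-major seventh: C#–E–G#–B#. In third inversion the seventh is bass, giving B#, C#, E, G# from the bottom.

B#, C#, E, G#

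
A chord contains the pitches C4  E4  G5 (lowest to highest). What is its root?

The distinct letter names are C, E, G. Arranged as a stack of thirds they read C–E–G, so C is the root (a C major triad).

C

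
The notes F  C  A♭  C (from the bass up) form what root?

F

The distinct letter names are F, C, Ab. Arranged as a stack of thirds they read F–Ab–C, so F is the root (an F minor triad).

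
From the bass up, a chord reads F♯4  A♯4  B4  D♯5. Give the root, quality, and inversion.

B major seventh, second inversion

Reducing to letter names: F#, A#, B, D#. These stack in thirds as B–D#–F#–A# — a B major seventh chord.
F# is the fifth of B major seventh; fifth in the bass means second inversion (figured bass 4/3).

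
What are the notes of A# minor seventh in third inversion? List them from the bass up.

G#, A#, C#, E#

A# minor seventh is A#–C#–E#–G#. Third inversion puts the seventh (G#) in the bass, with the remaining tones above: G#, A#, C#, E#.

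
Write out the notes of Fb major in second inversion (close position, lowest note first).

Fb major is Fb–Ab–Cb. Second inversion puts the fifth (Cb) in the bass, with the remaining tones above: Cb, Fb, Ab.

Cb, Fb, Ab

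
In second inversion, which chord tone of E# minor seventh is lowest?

E# minor seventh is E#–G#–B#–D#. Second inversion places the fifth in the bass: B#.

B#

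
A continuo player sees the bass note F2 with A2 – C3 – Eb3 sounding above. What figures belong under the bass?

7

The notes F, A, C, Eb stack in thirds as F–A–C–Eb — an F dominant seventh chord. The bass F is the root, so this is root position: figured 7.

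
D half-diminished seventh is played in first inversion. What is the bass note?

In first inversion the third is lowest. For D half-diminished seventh (D–F–Ab–C) that is F.

F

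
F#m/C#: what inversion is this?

F#m/C# means F# minor with C# in the bass. C# is the fifth of F# minor (F#–A–C#), so this is second inversion.

second inversion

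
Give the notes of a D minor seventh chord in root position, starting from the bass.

D minor seventh is D–F–A–C. Root position puts the root (D) in the bass, with the remaining tones above: D, F, A, C.

D, F, A, C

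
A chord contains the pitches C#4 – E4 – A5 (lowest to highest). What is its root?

C#, E, A are the tones of an A major triad (A–C#–E), making A the root.

A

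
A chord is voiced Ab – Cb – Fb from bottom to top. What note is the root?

Fb

The distinct letter names are Ab, Cb, Fb. Arranged as a stack of thirds they read Fb–Ab–Cb, so Fb is the root (an Fb major triad).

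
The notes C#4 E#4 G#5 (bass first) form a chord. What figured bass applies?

The notes C#, E#, G# stack in thirds as C#–E#–G# — a C# major triad. The bass C# is the root, so this is root position: figured 5/3.

5/3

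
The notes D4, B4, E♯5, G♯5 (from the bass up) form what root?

E#

The distinct letter names are D, B, E#, G#. Arranged as a stack of thirds they read E#–G#–B–D, so E# is the root (an E# diminished seventh chord).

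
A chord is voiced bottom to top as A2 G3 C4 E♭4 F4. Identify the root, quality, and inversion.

The distinct note names are A, G, C, Eb, F. Stacked in thirds they read F–A–C–Eb–G, which is a dominant ninth chord on F.
With the third (A) in the bass, the chord is in first inversion.

F dominant ninth, first inversion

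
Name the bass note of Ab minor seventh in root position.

Ab

The root of Ab minor seventh (Ab–Cb–Eb–Gb) is Ab; that is the bass in root position.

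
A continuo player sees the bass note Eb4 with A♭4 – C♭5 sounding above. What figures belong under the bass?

The notes Eb, Ab, Cb stack in thirds as Ab–Cb–Eb — an Ab minor triad. The bass Eb is the fifth, so this is second inversion: figured 6/4.

6/4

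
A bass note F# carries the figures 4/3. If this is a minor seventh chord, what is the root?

B

The figures 4/3 mean the fifth of the chord is in the bass. If F# is the fifth of a minor seventh chord, the root is B (chord tones B–D–F#–A).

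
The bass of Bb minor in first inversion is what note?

In first inversion the third is lowest. For Bb minor (Bb–Db–F) that is Db.

Db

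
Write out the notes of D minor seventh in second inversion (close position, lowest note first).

D minor seventh is D–F–A–C. Second inversion puts the fifth (A) in the bass, with the remaining tones above: A, C, D, F.

A, C, D, F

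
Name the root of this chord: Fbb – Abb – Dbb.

Fbb, Abb, Dbb are the tones of a Dbb minor triad (Dbb–Fbb–Abb), making Dbb the root.

Dbb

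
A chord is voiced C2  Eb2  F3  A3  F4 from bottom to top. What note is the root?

The distinct letter names are C, Eb, F, A. Arranged as a stack of thirds they read F–A–C–Eb, so F is the root (an F dominant seventh chord).

F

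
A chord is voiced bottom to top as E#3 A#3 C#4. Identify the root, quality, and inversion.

Reducing to letter names: E#, A#, C#. These stack in thirds as A#–C#–E# — an A# minor triad.
With the fifth (E#) in the bass, the chord is in second inversion (figured bass 6/4).

A# minor, second inversion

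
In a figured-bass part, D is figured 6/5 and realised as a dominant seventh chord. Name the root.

Bb

The figures 6/5 mean the third of the chord is in the bass. If D is the third of a dominant seventh chord, the root is Bb (chord tones Bb–D–F–Ab).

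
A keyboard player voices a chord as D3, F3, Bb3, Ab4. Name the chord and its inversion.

The pitch classes D, F, Bb, Ab arrange in thirds as Bb–D–F–Ab: a Bb dominant seventh chord.
With the third (D) in the bass, the chord is in first inversion (figured bass 6/5).

Bb dominant seventh, first inversion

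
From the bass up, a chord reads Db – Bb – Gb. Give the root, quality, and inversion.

Reducing to letter names: Db, Bb, Gb. These stack in thirds as Gb–Bb–Db — a Gb major triad.
With the fifth (Db) in the bass, the chord is in second inversion (figured bass 6/4).

Gb major, second inversion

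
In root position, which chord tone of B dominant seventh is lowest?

B

The root of B dominant seventh (B–D#–F#–A) is B; that is the bass in root position.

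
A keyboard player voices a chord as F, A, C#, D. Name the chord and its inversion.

The pitch classes F, A, C#, D arrange in thirds as D–F–A–C#: a D minor-major seventh chord.
F is the third of D minor-major seventh; third in the bass means first inversion (figured bass 6/5).

D minor-major seventh, first inversion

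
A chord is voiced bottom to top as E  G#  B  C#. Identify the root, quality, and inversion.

The distinct note names are E, G#, B, C#. Stacked in thirds they read C#–E–G#–B, which is a minor seventh chord on C#.
With the third (E) in the bass, the chord is in first inversion (figured bass 6/5).

C# minor seventh, first inversion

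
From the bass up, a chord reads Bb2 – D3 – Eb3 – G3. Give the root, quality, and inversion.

Eb major seventh, second inversion

The pitch classes Bb, D, Eb, G arrange in thirds as Eb–G–Bb–D: an Eb major seventh chord.
Bb is the fifth of Eb major seventh; fifth in the bass means second inversion (figured bass 4/3).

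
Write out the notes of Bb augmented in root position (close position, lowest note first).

Bb, D, F#

The chord tones are Bb–D–F#. With the root (Bb) lowest for root position: Bb, D, F#.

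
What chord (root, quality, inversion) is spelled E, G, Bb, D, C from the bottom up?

The pitch classes E, G, Bb, D, C arrange in thirds as C–E–G–Bb–D: a C dominant ninth chord.
The lowest note is E, the third of the chord, so this is first inversion.

C dominant ninth, first inversion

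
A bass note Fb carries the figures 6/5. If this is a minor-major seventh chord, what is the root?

Db

The figures 6/5 mean the third of the chord is in the bass. If Fb is the third of a minor-major seventh chord, the root is Db (chord tones Db–Fb–Ab–C).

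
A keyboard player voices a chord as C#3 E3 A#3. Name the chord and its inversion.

The distinct note names are C#, E, A#. Stacked in thirds they read A#–C#–E, which is a diminished triad on A#.
C# is the third of A# diminished; third in the bass means first inversion (figured bass 6).

A# diminished, first inversion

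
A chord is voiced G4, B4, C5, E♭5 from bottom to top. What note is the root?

G, B, C, Eb are the tones of a C minor-major seventh chord (C–Eb–G–B), making C the root.

C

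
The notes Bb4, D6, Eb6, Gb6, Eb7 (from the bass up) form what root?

Eb

The distinct letter names are Bb, D, Eb, Gb. Arranged as a stack of thirds they read Eb–Gb–Bb–D, so Eb is the root (an Eb minor-major seventh chord).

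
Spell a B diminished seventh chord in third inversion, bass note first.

Ab, B, D, F

The chord tones are B–D–F–Ab. With the seventh (Ab) lowest for third inversion: Ab, B, D, F.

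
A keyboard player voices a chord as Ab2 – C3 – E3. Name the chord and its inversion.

Ab augmented, root position

The pitch classes Ab, C, E arrange in thirds as Ab–C–E: an Ab augmented triad.
Ab is the root of Ab augmented; root in the bass means root position (figured bass 5/3).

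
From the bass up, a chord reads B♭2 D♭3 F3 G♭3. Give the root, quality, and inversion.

The distinct note names are Bb, Db, F, Gb. Stacked in thirds they read Gb–Bb–Db–F, which is a major seventh chord on Gb.
The lowest note is Bb, the third of the chord, so this is first inversion (figured bass 6/5).

Gb major seventh, first inversion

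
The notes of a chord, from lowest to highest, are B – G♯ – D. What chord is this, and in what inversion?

The pitch classes B, G#, D arrange in thirds as G#–B–D: a G# diminished triad.
The lowest note is B, the third of the chord, so this is first inversion (figured bass 6).

G# diminished, first inversion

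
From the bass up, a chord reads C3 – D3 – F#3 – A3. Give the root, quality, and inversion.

D dominant seventh, third inversion

The pitch classes C, D, F#, A arrange in thirds as D–F#–A–C: a D dominant seventh chord.
The lowest note is C, the seventh of the chord, so this is third inversion (figured bass 4/2).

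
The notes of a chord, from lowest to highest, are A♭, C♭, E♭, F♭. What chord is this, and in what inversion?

Fb major seventh, first inversion

Reducing to letter names: Ab, Cb, Eb, Fb. These stack in thirds as Fb–Ab–Cb–Eb — an Fb major seventh chord.
Ab is the third of Fb major seventh; third in the bass means first inversion (figured bass 6/5).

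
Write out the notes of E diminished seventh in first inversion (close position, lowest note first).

The chord tones are E–G–Bb–Db. With the third (G) lowest for first inversion: G, Bb, Db, E.

G, Bb, Db, E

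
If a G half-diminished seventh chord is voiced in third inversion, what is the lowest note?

F

The seventh of G half-diminished seventh (G–Bb–Db–F) is F; that is the bass in third inversion.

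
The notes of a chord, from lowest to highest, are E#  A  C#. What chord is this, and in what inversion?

A augmented, second inversion

The distinct note names are E#, A, C#. Stacked in thirds they read A–C#–E#, which is an augmented triad on A.
The lowest note is E#, the fifth of the chord, so this is second inversion (figured bass 6/4).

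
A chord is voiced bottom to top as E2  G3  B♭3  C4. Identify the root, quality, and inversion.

C dominant seventh, first inversion

The distinct note names are E, G, Bb, C. Stacked in thirds they read C–E–G–Bb, which is a dominant seventh chord on C.
With the third (E) in the bass, the chord is in first inversion (figured bass 6/5).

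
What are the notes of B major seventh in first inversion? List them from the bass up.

D#, F#, A#, B

B major seventh is B–D#–F#–A#. First inversion puts the third (D#) in the bass, with the remaining tones above: D#, F#, A#, B.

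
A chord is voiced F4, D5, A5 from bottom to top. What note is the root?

F, D, A are the tones of a D minor triad (D–F–A), making D the root.

D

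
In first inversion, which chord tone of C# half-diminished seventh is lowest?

C# half-diminished seventh is C#–E–G–B. First inversion places the third in the bass: E.

E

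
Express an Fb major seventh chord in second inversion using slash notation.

Fbmaj7/Cb

Second inversion of Fb major seventh has the fifth (Cb) in the bass. As a slash chord: Fbmaj7/Cb.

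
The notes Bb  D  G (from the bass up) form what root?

G

The distinct letter names are Bb, D, G. Arranged as a stack of thirds they read G–Bb–D, so G is the root (a G minor triad).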